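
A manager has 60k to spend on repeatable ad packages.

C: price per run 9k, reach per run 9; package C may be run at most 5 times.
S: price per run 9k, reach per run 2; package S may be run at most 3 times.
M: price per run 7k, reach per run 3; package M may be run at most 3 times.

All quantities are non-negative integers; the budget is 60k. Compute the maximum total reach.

51

This is a bounded integer knapsack.
C has the best ratio (9/9); taking only C gives at most 5×9 = 45 (stopped by the supply cap of 5).
Mixing does better — 5×C and 2×M: price 59 ≤ 60, reach 5·9 + 2·3 = 51.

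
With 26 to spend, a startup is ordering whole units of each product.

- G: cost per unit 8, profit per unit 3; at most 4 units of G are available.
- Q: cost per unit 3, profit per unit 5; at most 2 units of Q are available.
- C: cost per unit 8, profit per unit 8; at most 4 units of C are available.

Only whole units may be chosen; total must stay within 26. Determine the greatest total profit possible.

This is a bounded integer knapsack.
Take 2×Q and 2×C: cost 22 ≤ 26, profit 2·5 + 2·8 = 26.
Q has the best ratio (5/3) and is taken to its limit of 2; remaining capacity is filled optimally with the others.

26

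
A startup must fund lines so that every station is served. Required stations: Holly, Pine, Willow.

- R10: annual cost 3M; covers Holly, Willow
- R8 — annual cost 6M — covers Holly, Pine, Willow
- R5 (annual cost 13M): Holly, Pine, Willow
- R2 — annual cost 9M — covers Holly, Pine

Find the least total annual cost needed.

6

The greedy cost-per-new-station heuristic would pick R10 and R8 for 9, but a cheaper cover exists.
R8 alone covers Holly, Pine, Willow — every station.
Total annual cost: 6.
No cover costs less than 6.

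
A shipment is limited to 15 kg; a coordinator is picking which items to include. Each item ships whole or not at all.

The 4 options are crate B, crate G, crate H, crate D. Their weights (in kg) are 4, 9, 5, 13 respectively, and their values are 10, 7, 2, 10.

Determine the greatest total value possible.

Allowing fractional choices, the relaxed optimum would be about 18.5, but items are indivisible.
crate B + crate H: weight 4 + 5 = 9 ≤ 15, value 10 + 2 = 12.
crate B: weight 4 ≤ 15, value 10.
crate B + crate G: weight 4 + 9 = 13 ≤ 15, value 10 + 7 = 17.
Best is crate B and crate G with total value 17.

17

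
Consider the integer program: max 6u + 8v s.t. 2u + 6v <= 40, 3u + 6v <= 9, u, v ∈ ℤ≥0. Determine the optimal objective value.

18

(u,v)=(3,0): 2·3+6·0=6≤40, 3·3+6·0=9≤9, objective 18.
(u,v)=(2,0): 2·2+6·0=4≤40, 3·2+6·0=6≤9, objective 12.
No feasible integer point exceeds 18.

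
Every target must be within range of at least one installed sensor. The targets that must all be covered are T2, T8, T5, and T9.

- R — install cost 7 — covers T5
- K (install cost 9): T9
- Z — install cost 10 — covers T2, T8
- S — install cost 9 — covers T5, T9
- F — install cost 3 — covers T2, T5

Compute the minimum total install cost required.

Choose Z and S: together they cover T2, T8, T5, T9 — every target.
Total install cost: 10 + 9 = 19.

19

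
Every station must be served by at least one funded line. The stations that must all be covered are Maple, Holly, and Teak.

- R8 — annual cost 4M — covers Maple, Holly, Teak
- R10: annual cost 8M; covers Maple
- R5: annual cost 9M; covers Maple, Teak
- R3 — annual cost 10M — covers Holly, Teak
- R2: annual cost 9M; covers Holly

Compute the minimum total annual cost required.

R8 alone covers Maple, Holly, Teak — every station.
Total annual cost: 4.
No cover costs less than 4.

4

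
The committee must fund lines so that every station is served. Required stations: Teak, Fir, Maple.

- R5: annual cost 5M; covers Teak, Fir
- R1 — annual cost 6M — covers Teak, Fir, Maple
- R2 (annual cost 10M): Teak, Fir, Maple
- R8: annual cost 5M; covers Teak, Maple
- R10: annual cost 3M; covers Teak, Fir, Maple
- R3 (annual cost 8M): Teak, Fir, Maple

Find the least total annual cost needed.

This is a weighted set-cover instance.
R10 alone covers Teak, Fir, Maple — every station.
Total annual cost: 3.

3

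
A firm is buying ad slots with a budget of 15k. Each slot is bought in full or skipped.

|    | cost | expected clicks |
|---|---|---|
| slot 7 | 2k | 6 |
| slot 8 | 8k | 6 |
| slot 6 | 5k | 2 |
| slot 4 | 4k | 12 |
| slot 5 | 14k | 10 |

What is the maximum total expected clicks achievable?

Take slot 7, slot 8, and slot 4: cost 2 + 8 + 4 = 14 ≤ 15, expected clicks 6 + 6 + 12 = 24.
No other feasible combination does better.

24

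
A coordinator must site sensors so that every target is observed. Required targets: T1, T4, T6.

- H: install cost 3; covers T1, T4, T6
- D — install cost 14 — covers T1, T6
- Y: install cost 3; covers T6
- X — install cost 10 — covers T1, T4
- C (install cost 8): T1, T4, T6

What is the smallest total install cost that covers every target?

H alone covers T1, T4, T6 — every target.
Total install cost: 3.
No cover costs less than 3.

3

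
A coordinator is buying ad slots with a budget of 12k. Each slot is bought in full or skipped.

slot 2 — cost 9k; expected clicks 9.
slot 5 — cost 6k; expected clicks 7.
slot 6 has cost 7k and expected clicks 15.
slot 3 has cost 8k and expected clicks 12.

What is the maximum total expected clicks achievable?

slot 6: cost 7 ≤ 12, expected clicks 15.
slot 2: cost 9 ≤ 12, expected clicks 9.
slot 3: cost 8 ≤ 12, expected clicks 12.
Best is slot 6 with total expected clicks 15.

15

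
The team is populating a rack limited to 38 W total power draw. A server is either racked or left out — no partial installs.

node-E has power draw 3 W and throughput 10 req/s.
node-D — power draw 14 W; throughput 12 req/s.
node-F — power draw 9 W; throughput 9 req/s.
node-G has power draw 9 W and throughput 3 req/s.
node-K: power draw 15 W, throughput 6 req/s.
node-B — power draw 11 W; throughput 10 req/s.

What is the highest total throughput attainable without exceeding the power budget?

41

Treat it as a binary knapsack problem.
Allowing fractional choices, the relaxed optimum would be about 41.4, but servers are indivisible.
node-E + node-D + node-F + node-B: power draw 3 + 14 + 9 + 11 = 37 ≤ 38, throughput 10 + 12 + 9 + 10 = 41.
node-E + node-D + node-G + node-B: power draw 3 + 14 + 9 + 11 = 37 ≤ 38, throughput 10 + 12 + 3 + 10 = 35.
Best is node-E, node-D, node-F, and node-B with total throughput 41.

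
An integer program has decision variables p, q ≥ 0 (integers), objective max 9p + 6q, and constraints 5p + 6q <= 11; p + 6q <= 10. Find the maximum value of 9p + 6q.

Relaxing integrality, the LP optimum is 19.80 at (p,q) = (2.2, 0), which is not an integer point.
(p,q)=(2,0): 5·2+6·0=10≤11, 1·2+6·0=2≤10, objective 18.
(p,q)=(1,1): 5·1+6·1=11≤11, 1·1+6·1=7≤10, objective 15.
(p,q)=(1,0): 5·1+6·0=5≤11, 1·1+6·0=1≤10, objective 9.
Maximum is 18 at (p,q)=(2,0).

18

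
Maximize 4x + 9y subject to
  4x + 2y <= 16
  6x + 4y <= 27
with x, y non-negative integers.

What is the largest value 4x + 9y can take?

(x,y)=(0,6): 4·0+2·6=12≤16, 6·0+4·6=24≤27, objective 54.
(x,y)=(1,5): 4·1+2·5=14≤16, 6·1+4·5=26≤27, objective 49.
(x,y)=(0,5): 4·0+2·5=10≤16, 6·0+4·5=20≤27, objective 45.
The best lattice point is (0,6), giving 54.

54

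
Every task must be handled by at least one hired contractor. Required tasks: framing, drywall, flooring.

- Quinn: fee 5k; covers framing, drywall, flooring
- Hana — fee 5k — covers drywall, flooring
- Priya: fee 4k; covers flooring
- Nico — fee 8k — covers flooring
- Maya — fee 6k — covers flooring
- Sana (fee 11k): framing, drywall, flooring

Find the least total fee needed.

Quinn alone covers framing, drywall, flooring — every task.
Total fee: 5.
No cover costs less than 5.

5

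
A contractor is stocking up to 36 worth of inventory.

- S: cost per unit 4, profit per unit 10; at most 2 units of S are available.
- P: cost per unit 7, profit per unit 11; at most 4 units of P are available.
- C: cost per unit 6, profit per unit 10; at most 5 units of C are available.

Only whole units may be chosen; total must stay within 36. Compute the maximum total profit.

S has the best ratio (10/4); taking only S gives at most 2×10 = 20 (stopped by the supply cap of 2).
Mixing does better — 2×S and 4×P: cost 36 ≤ 36, profit 2·10 + 4·11 = 64.

64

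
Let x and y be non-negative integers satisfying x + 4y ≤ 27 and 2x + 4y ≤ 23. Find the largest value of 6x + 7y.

66

The continuous relaxation peaks at (11.5, 0) with value 69.00; rounding to a feasible lattice point costs some objective.
(x,y)=(11,0) is feasible, giving 66.
(x,y)=(10,0) is feasible, giving 60.
No feasible integer point exceeds 66.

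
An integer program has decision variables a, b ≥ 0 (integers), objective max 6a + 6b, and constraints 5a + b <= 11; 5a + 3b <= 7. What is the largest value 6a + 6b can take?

12

The continuous relaxation peaks at (0, 2.33) with value 14.00; rounding to a feasible lattice point costs some objective.
(a,b)=(0,2): 5·0+1·2=2≤11, 5·0+3·2=6≤7, objective 12.
(a,b)=(0,1): 5·0+1·1=1≤11, 5·0+3·1=3≤7, objective 6.
The best lattice point is (0,2), giving 12.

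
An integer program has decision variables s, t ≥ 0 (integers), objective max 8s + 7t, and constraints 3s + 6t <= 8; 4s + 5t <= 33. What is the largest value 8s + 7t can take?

The continuous relaxation peaks at (2.67, 0) with value 21.33; rounding to a feasible lattice point costs some objective.
(s,t)=(2,0) is feasible, giving 16.
(s,t)=(1,0) is feasible, giving 8.
Maximum is 16 at (s,t)=(2,0).

16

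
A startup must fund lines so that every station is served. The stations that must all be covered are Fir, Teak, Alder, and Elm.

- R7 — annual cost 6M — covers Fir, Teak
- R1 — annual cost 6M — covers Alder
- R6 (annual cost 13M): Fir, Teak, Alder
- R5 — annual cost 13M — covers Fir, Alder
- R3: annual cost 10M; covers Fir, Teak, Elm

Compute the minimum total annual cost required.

The greedy cost-per-new-station heuristic would pick R7, R1, and R3 for 22, but a cheaper cover exists.
Choose R1 and R3: together they cover Fir, Teak, Alder, Elm — every station.
Total annual cost: 6 + 10 = 16.
No cover costs less than 16.

16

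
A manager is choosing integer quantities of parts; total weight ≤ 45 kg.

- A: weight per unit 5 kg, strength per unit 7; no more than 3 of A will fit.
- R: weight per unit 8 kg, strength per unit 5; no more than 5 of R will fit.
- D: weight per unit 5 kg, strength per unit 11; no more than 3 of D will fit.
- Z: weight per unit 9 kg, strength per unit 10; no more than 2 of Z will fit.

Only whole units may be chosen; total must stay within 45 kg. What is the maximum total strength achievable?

Take 2×A, 3×D, and 2×Z: weight 43 ≤ 45, strength 2·7 + 3·11 + 2·10 = 67.
D has the best ratio (11/5) and is taken to its limit of 3; remaining capacity is filled optimally with the others.

67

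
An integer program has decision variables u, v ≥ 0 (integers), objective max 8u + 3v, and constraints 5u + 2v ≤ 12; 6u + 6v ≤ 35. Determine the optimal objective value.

(u,v)=(2,1): 5·2+2·1=12≤12, 6·2+6·1=18≤35, objective 19.
(u,v)=(2,0): 5·2+2·0=10≤12, 6·2+6·0=12≤35, objective 16.
Maximum is 19 at (u,v)=(2,1).

19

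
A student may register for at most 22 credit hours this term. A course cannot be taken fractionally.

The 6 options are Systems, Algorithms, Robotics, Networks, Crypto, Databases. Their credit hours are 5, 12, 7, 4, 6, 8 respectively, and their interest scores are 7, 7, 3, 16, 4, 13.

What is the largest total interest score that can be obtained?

This is an integer program with binary decision variables.
Allowing fractional choices, the relaxed optimum would be about 39.3, but courses are indivisible.
Networks + Crypto + Databases: credit hours 4 + 6 + 8 = 18 ≤ 22, interest score 16 + 4 + 13 = 33.
Systems + Networks + Databases: credit hours 5 + 4 + 8 = 17 ≤ 22, interest score 7 + 16 + 13 = 36.
Best is Systems, Networks, and Databases with total interest score 36.

36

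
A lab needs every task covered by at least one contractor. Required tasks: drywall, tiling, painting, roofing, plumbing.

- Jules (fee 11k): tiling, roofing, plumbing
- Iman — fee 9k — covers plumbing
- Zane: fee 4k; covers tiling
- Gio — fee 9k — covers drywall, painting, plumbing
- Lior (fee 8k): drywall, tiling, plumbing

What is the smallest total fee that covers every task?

The greedy cost-per-new-task heuristic would pick Lior, Gio, and Jules for 28, but a cheaper cover exists.
Choose Jules and Gio: together they cover drywall, tiling, painting, roofing, plumbing — every task.
Total fee: 11 + 9 = 20.
No cover costs less than 20.

20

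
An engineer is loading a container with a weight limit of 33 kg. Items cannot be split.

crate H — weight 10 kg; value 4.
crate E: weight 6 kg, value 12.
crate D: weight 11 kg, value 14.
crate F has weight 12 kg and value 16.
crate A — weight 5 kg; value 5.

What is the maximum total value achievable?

Allowing fractional choices, the relaxed optimum would be about 46.0, but items are indivisible.
crate E + crate D + crate F: weight 6 + 11 + 12 = 29 ≤ 33, value 12 + 14 + 16 = 42.
crate H + crate E + crate F + crate A: weight 10 + 6 + 12 + 5 = 33 ≤ 33, value 4 + 12 + 16 + 5 = 37.
Best is crate E, crate D, and crate F with total value 42.

42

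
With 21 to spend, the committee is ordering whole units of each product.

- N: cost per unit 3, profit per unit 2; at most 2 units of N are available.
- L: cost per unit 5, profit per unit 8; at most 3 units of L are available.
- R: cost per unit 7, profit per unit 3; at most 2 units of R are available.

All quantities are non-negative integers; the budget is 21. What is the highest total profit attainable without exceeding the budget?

L has the best ratio (8/5); taking only L gives at most 3×8 = 24 (stopped by the supply cap of 3).
Mixing does better — 2×N and 3×L: cost 21 ≤ 21, profit 2·2 + 3·8 = 28.

28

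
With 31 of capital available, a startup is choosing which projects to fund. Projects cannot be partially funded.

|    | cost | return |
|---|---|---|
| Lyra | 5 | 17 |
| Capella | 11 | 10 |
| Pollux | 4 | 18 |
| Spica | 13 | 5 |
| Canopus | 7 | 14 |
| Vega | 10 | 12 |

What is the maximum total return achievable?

61

Allowing fractional choices, the relaxed optimum would be about 65.5, but projects are indivisible.
Lyra + Pollux + Canopus + Vega: cost 5 + 4 + 7 + 10 = 26 ≤ 31, return 17 + 18 + 14 + 12 = 61.
Lyra + Capella + Pollux + Canopus: cost 5 + 11 + 4 + 7 = 27 ≤ 31, return 17 + 10 + 18 + 14 = 59.
Best is Lyra, Pollux, Canopus, and Vega with total return 61.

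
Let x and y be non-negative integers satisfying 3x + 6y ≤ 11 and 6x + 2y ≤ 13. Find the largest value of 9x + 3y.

18

(x,y)=(2,0): 3·2+6·0=6≤11, 6·2+2·0=12≤13, objective 18.
(x,y)=(1,1): 3·1+6·1=9≤11, 6·1+2·1=8≤13, objective 12.
(x,y)=(1,0): 3·1+6·0=3≤11, 6·1+2·0=6≤13, objective 9.
Maximum is 18 at (x,y)=(2,0).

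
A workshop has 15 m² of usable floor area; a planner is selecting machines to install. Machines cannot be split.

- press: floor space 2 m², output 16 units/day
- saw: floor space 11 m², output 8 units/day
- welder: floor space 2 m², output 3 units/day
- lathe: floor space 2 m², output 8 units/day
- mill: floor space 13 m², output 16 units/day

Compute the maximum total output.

32

Take press, saw, and lathe: floor space 2 + 11 + 2 = 15 ≤ 15, output 16 + 8 + 8 = 32.
No feasible combination exceeds this.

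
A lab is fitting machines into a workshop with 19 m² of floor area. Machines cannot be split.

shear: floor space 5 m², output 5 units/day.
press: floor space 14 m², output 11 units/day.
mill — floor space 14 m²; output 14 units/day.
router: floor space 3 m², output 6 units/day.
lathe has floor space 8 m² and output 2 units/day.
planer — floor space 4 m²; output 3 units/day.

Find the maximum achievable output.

Take mill and router: floor space 14 + 3 = 17 ≤ 19, output 14 + 6 = 20.
No other feasible combination does better.

20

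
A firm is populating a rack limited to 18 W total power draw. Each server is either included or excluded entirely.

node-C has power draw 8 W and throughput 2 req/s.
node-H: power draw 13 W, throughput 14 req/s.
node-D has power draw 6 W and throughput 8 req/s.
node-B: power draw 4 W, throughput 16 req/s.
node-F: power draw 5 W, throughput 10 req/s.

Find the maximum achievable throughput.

Take node-D, node-B, and node-F: power draw 6 + 4 + 5 = 15 ≤ 18, throughput 8 + 16 + 10 = 34.
No other feasible combination does better.

34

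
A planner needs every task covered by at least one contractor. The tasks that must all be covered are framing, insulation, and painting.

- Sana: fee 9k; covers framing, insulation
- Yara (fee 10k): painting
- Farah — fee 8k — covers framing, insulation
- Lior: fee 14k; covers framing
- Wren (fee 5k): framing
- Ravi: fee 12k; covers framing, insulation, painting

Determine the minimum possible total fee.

The greedy cost-per-new-task heuristic would pick Farah and Yara for 18, but a cheaper cover exists.
Ravi alone covers framing, insulation, painting — every task.
Total fee: 12.
No cover costs less than 12.

12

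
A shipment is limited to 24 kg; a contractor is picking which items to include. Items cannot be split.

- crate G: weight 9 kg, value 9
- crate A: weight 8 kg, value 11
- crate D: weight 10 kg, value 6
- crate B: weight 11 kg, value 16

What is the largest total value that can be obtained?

Allowing fractional choices, the relaxed optimum would be about 32.0, but items are indivisible.
crate G + crate B: weight 9 + 11 = 20 ≤ 24, value 9 + 16 = 25.
crate D + crate B: weight 10 + 11 = 21 ≤ 24, value 6 + 16 = 22.
crate A + crate B: weight 8 + 11 = 19 ≤ 24, value 11 + 16 = 27.
Best is crate A and crate B with total value 27.

27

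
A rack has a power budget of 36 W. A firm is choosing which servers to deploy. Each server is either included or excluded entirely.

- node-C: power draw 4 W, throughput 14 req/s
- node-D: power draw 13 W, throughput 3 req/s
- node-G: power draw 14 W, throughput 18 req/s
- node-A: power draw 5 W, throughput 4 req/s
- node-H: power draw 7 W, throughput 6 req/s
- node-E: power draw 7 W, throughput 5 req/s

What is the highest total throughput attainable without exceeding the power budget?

Allowing fractional choices, the relaxed optimum would be about 46.3, but servers are indivisible.
node-C + node-G + node-A + node-H: power draw 4 + 14 + 5 + 7 = 30 ≤ 36, throughput 14 + 18 + 4 + 6 = 42.
node-C + node-G + node-H + node-E: power draw 4 + 14 + 7 + 7 = 32 ≤ 36, throughput 14 + 18 + 6 + 5 = 43.
node-C + node-G + node-A + node-E: power draw 4 + 14 + 5 + 7 = 30 ≤ 36, throughput 14 + 18 + 4 + 5 = 41.
Best is node-C, node-G, node-H, and node-E with total throughput 43.

43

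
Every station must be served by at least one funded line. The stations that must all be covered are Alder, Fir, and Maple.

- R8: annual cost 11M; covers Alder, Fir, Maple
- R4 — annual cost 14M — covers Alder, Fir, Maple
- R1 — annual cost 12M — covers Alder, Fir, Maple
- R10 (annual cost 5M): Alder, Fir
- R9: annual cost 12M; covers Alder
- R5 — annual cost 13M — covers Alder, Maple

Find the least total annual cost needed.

11

The greedy cost-per-new-station heuristic would pick R10 and R8 for 16, but a cheaper cover exists.
R8 alone covers Alder, Fir, Maple — every station.
Total annual cost: 11.
No cover costs less than 11.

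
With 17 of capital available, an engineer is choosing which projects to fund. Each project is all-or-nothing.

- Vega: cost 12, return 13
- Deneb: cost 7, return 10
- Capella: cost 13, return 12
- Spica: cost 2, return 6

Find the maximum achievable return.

Take Vega and Spica: cost 12 + 2 = 14 ≤ 17, return 13 + 6 = 19.
No other feasible combination does better.

19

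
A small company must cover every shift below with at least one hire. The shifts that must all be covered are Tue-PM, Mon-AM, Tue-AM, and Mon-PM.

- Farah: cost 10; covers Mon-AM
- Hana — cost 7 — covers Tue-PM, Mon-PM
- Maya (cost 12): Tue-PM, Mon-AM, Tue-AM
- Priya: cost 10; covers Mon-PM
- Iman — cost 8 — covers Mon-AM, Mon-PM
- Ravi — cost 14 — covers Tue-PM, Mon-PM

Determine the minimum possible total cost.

19

Choose Hana and Maya: together they cover Tue-PM, Mon-AM, Tue-AM, Mon-PM — every shift.
Total cost: 7 + 12 = 19.
No cover costs less than 19.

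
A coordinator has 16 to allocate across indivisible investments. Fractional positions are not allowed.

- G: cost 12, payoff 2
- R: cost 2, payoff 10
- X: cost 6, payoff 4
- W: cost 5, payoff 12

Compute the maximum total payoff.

26

Allowing fractional choices, the relaxed optimum would be about 26.5, but investments are indivisible.
R + X + W: cost 2 + 6 + 5 = 13 ≤ 16, payoff 10 + 4 + 12 = 26.
X + W: cost 6 + 5 = 11 ≤ 16, payoff 4 + 12 = 16.
R + W: cost 2 + 5 = 7 ≤ 16, payoff 10 + 12 = 22.
Best is R, X, and W with total payoff 26.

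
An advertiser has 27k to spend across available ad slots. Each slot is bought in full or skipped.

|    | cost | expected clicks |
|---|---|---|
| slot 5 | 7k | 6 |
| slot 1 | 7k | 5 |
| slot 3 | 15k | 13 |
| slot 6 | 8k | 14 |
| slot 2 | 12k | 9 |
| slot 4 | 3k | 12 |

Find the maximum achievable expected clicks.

Allowing fractional choices, the relaxed optimum would be about 39.9, but ad slots are indivisible.
slot 3 + slot 6 + slot 4: cost 15 + 8 + 3 = 26 ≤ 27, expected clicks 13 + 14 + 12 = 39.
slot 5 + slot 1 + slot 6 + slot 4: cost 7 + 7 + 8 + 3 = 25 ≤ 27, expected clicks 6 + 5 + 14 + 12 = 37.
Best is slot 3, slot 6, and slot 4 with total expected clicks 39.

39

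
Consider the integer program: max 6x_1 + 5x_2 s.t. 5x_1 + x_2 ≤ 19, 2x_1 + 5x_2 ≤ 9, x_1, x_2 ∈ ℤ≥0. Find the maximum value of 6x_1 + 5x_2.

The continuous relaxation peaks at (3.74, 0.304) with value 23.96; rounding to a feasible lattice point costs some objective.
(x_1,x_2)=(3,0): 5·3+1·0=15≤19, 2·3+5·0=6≤9, objective 18.
(x_1,x_2)=(2,1): 5·2+1·1=11≤19, 2·2+5·1=9≤9, objective 17.
(x_1,x_2)=(2,0): 5·2+1·0=10≤19, 2·2+5·0=4≤9, objective 12.
Maximum is 18 at (x_1,x_2)=(3,0).

18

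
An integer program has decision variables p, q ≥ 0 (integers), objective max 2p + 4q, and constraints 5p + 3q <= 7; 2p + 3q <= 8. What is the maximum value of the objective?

8

The continuous relaxation peaks at (0, 2.33) with value 9.33; rounding to a feasible lattice point costs some objective.
(p,q)=(0,2): 5·0+3·2=6≤7, 2·0+3·2=6≤8, objective 8.
(p,q)=(0,1): 5·0+3·1=3≤7, 2·0+3·1=3≤8, objective 4.
The best lattice point is (0,2), giving 8.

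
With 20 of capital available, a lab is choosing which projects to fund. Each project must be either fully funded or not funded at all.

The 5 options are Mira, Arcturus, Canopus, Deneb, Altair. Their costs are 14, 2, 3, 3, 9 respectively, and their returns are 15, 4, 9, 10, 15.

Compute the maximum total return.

Canopus + Deneb + Altair: cost 3 + 3 + 9 = 15 ≤ 20, return 9 + 10 + 15 = 34.
Arcturus + Canopus + Deneb + Altair: cost 2 + 3 + 3 + 9 = 17 ≤ 20, return 4 + 9 + 10 + 15 = 38.
Mira + Canopus + Deneb: cost 14 + 3 + 3 = 20 ≤ 20, return 15 + 9 + 10 = 34.
Best is Arcturus, Canopus, Deneb, and Altair with total return 38.

38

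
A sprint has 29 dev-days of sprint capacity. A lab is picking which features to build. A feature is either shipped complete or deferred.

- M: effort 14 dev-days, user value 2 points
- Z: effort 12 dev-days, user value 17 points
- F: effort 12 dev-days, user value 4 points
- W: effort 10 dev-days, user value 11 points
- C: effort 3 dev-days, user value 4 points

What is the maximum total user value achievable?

Z + W: effort 12 + 10 = 22 ≤ 29, user value 17 + 11 = 28.
Z + W + C: effort 12 + 10 + 3 = 25 ≤ 29, user value 17 + 11 + 4 = 32.
Best is Z, W, and C with total user value 32.

32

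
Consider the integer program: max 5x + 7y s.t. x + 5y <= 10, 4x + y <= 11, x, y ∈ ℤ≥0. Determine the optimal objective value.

Relaxing integrality, the LP optimum is 22.53 at (x,y) = (2.37, 1.53), which is not an integer point.
(x,y)=(2,1): 1·2+5·1=7≤10, 4·2+1·1=9≤11, objective 17.
(x,y)=(1,1): 1·1+5·1=6≤10, 4·1+1·1=5≤11, objective 12.
No feasible integer point exceeds 17.

17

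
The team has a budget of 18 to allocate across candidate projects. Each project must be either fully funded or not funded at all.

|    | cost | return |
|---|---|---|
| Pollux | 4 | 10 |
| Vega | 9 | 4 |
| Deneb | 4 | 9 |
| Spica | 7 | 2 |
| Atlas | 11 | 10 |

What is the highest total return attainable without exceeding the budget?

23

Pollux + Vega + Deneb: cost 4 + 9 + 4 = 17 ≤ 18, return 10 + 4 + 9 = 23.
Pollux + Atlas: cost 4 + 11 = 15 ≤ 18, return 10 + 10 = 20.
Pollux + Deneb + Spica: cost 4 + 4 + 7 = 15 ≤ 18, return 10 + 9 + 2 = 21.
Best is Pollux, Vega, and Deneb with total return 23.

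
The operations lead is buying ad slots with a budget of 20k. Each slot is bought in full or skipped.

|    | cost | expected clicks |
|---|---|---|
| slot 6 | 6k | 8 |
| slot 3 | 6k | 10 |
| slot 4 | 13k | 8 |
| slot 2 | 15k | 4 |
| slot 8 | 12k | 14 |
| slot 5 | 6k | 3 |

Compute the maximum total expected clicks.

Allowing fractional choices, the relaxed optimum would be about 27.3, but ad slots are indivisible.
slot 6 + slot 3 + slot 5: cost 6 + 6 + 6 = 18 ≤ 20, expected clicks 8 + 10 + 3 = 21.
slot 3 + slot 8: cost 6 + 12 = 18 ≤ 20, expected clicks 10 + 14 = 24.
slot 6 + slot 8: cost 6 + 12 = 18 ≤ 20, expected clicks 8 + 14 = 22.
Best is slot 3 and slot 8 with total expected clicks 24.

24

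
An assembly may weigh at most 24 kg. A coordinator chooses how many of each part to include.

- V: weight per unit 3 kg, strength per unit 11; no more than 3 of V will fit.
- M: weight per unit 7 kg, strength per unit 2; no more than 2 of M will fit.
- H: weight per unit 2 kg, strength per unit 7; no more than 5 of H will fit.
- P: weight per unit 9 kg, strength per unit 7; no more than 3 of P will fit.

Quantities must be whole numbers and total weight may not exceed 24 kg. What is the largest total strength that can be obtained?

68

V has the best ratio (11/3); taking only V gives at most 3×11 = 33 (stopped by the supply cap of 3).
Mixing does better — 3×V and 5×H: weight 19 ≤ 24, strength 3·11 + 5·7 = 68.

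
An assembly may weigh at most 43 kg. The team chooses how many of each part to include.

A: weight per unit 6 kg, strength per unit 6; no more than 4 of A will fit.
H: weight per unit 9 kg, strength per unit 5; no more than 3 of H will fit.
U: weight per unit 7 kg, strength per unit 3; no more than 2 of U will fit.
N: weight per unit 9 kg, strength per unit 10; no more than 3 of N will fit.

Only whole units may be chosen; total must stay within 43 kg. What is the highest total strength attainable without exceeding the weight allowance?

44

N has the best ratio (10/9); taking only N gives at most 3×10 = 30 (stopped by the supply cap of 3).
Mixing does better — 4×A and 2×N: weight 42 ≤ 43, strength 4·6 + 2·10 = 44.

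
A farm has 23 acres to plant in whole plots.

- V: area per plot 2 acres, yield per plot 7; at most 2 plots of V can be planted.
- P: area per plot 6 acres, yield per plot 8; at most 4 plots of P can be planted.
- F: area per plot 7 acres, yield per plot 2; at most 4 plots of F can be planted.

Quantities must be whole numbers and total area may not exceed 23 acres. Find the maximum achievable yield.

This is a bounded integer knapsack.
V has the best ratio (7/2); taking only V gives at most 2×7 = 14 (stopped by the supply cap of 2).
Mixing does better — 2×V and 3×P: area 22 ≤ 23, yield 2·7 + 3·8 = 38.

38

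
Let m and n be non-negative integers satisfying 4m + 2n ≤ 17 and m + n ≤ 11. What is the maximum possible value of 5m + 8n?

64

(m,n)=(0,8) is feasible, giving 64.
(m,n)=(0,7) is feasible, giving 56.
The best lattice point is (0,8), giving 64.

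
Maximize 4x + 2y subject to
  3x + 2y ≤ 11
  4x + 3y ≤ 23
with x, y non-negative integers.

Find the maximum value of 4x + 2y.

(x,y)=(3,1): 3·3+2·1=11≤11, 4·3+3·1=15≤23, objective 14.
(x,y)=(3,0): 3·3+2·0=9≤11, 4·3+3·0=12≤23, objective 12.
(x,y)=(2,2): 3·2+2·2=10≤11, 4·2+3·2=14≤23, objective 12.
No feasible integer point exceeds 14.

14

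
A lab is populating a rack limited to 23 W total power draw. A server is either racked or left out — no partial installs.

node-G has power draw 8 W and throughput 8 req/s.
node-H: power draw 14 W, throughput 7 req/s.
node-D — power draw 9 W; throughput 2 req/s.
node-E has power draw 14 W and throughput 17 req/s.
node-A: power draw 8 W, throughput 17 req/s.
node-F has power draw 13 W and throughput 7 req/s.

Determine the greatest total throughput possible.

34

This is a 0-1 knapsack instance.
node-G + node-A: power draw 8 + 8 = 16 ≤ 23, throughput 8 + 17 = 25.
node-E + node-A: power draw 14 + 8 = 22 ≤ 23, throughput 17 + 17 = 34.
Best is node-E and node-A with total throughput 34.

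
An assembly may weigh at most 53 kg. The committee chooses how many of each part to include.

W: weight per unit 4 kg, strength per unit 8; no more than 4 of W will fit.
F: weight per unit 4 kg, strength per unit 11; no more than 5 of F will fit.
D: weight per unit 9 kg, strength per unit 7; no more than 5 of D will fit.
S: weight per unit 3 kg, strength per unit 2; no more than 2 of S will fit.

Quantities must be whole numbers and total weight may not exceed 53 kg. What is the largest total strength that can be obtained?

This is a bounded integer knapsack.
Take 4×W, 5×F, 1×D, and 2×S: weight 51 ≤ 53, strength 4·8 + 5·11 + 1·7 + 2·2 = 98.
F has the best ratio (11/4) and is taken to its limit of 5; remaining capacity is filled optimally with the others.

98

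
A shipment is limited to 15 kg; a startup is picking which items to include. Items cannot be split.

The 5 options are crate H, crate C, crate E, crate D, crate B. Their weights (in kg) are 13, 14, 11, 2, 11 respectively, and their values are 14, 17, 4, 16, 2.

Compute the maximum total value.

30

This is a 0-1 knapsack instance.
Allowing fractional choices, the relaxed optimum would be about 31.8, but items are indivisible.
crate E + crate D: weight 11 + 2 = 13 ≤ 15, value 4 + 16 = 20.
crate D + crate B: weight 2 + 11 = 13 ≤ 15, value 16 + 2 = 18.
crate H + crate D: weight 13 + 2 = 15 ≤ 15, value 14 + 16 = 30.
Best is crate H and crate D with total value 30.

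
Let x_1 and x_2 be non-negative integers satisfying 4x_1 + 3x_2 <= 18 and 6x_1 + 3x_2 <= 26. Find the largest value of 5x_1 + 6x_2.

(x_1,x_2)=(0,6): 4·0+3·6=18≤18, 6·0+3·6=18≤26, objective 36.
(x_1,x_2)=(0,5): 4·0+3·5=15≤18, 6·0+3·5=15≤26, objective 30.
The best lattice point is (0,6), giving 36.

36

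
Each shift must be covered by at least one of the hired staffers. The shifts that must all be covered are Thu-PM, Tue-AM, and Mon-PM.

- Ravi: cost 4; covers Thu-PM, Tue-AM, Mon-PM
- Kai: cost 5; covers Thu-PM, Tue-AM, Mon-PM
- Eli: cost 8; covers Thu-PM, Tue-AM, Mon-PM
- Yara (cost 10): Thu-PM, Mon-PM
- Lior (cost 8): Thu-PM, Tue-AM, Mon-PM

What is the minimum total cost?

Ravi alone covers Thu-PM, Tue-AM, Mon-PM — every shift.
Total cost: 4.

4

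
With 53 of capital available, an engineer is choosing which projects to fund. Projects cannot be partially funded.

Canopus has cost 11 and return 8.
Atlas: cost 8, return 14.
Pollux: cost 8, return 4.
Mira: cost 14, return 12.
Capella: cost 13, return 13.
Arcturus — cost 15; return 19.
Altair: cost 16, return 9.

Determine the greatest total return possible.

This is a 0-1 knapsack instance.
Canopus + Atlas + Capella + Arcturus: cost 11 + 8 + 13 + 15 = 47 ≤ 53, return 8 + 14 + 13 + 19 = 54.
Atlas + Capella + Arcturus + Altair: cost 8 + 13 + 15 + 16 = 52 ≤ 53, return 14 + 13 + 19 + 9 = 55.
Atlas + Mira + Capella + Arcturus: cost 8 + 14 + 13 + 15 = 50 ≤ 53, return 14 + 12 + 13 + 19 = 58.
Best is Atlas, Mira, Capella, and Arcturus with total return 58.

58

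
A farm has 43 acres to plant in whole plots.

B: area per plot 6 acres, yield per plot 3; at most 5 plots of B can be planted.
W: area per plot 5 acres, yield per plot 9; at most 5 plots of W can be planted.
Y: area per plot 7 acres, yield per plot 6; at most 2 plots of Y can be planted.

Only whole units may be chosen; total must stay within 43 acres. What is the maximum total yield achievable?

Take 5×W and 2×Y: area 39 ≤ 43, yield 5·9 + 2·6 = 57.
W has the best ratio (9/5) and is taken to its limit of 5; remaining capacity is filled optimally with the others.

57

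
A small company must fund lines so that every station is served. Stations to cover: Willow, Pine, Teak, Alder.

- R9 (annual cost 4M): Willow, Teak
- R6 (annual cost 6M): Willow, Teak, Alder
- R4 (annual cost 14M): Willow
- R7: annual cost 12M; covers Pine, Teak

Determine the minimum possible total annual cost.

Choose R6 and R7: together they cover Willow, Pine, Teak, Alder — every station.
Total annual cost: 6 + 12 = 18.

18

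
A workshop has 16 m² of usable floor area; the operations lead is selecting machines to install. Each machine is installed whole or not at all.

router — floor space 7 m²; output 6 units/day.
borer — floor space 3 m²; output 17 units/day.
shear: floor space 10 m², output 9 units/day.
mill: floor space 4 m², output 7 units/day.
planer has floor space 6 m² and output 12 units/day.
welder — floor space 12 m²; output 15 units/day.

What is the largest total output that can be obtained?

36

Treat it as a binary knapsack problem.
Take borer, mill, and planer: floor space 3 + 4 + 6 = 13 ≤ 16, output 17 + 7 + 12 = 36.
No other feasible combination does better.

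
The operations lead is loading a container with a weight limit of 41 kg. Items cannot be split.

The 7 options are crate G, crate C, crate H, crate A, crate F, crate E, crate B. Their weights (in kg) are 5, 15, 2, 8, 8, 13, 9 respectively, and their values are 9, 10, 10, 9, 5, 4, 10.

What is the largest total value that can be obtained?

48

Allowing fractional choices, the relaxed optimum would be about 49.2, but items are indivisible.
crate G + crate C + crate H + crate A + crate B: weight 5 + 15 + 2 + 8 + 9 = 39 ≤ 41, value 9 + 10 + 10 + 9 + 10 = 48.
crate G + crate C + crate H + crate F + crate B: weight 5 + 15 + 2 + 8 + 9 = 39 ≤ 41, value 9 + 10 + 10 + 5 + 10 = 44.
crate G + crate H + crate A + crate F + crate B: weight 5 + 2 + 8 + 8 + 9 = 32 ≤ 41, value 9 + 10 + 9 + 5 + 10 = 43.
Best is crate G, crate C, crate H, crate A, and crate B with total value 48.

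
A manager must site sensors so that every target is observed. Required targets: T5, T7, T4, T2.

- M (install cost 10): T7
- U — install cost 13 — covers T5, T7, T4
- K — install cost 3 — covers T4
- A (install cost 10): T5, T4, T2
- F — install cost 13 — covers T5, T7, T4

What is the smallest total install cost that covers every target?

20

This is an integer covering problem.
Choose M and A: together they cover T5, T7, T4, T2 — every target.
Total install cost: 10 + 10 = 20.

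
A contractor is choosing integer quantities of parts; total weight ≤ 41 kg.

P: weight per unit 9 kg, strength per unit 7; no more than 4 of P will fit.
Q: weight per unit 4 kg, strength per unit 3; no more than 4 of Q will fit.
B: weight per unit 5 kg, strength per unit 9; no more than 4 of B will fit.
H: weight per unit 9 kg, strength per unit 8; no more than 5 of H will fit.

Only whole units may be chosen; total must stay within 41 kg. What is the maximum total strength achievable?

B has the best ratio (9/5); taking only B gives at most 4×9 = 36 (stopped by the supply cap of 4).
Mixing does better — 3×Q, 4×B, and 1×H: weight 41 ≤ 41, strength 3·3 + 4·9 + 1·8 = 53.

53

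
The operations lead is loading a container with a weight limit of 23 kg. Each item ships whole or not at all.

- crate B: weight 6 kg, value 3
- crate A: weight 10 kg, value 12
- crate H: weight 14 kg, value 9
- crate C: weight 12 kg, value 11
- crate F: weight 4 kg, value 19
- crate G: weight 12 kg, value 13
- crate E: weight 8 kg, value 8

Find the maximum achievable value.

crate B + crate F + crate G: weight 6 + 4 + 12 = 22 ≤ 23, value 3 + 19 + 13 = 35.
crate B + crate A + crate F: weight 6 + 10 + 4 = 20 ≤ 23, value 3 + 12 + 19 = 34.
crate A + crate F + crate E: weight 10 + 4 + 8 = 22 ≤ 23, value 12 + 19 + 8 = 39.
Best is crate A, crate F, and crate E with total value 39.

39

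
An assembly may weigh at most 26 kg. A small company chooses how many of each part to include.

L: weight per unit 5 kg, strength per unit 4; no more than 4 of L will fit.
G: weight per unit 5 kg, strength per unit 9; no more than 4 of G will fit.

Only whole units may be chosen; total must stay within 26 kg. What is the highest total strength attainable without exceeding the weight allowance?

This is a bounded integer knapsack.
Take 1×L and 4×G: weight 25 ≤ 26, strength 1·4 + 4·9 = 40.
G has the best ratio (9/5) and is taken to its limit of 4; remaining capacity is filled optimally with the others.

40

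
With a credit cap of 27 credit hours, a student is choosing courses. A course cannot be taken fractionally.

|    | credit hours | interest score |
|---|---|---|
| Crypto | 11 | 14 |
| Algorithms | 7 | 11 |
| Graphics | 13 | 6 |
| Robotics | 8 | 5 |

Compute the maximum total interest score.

30

Treat it as a binary knapsack problem.
Crypto + Algorithms + Robotics: credit hours 11 + 7 + 8 = 26 ≤ 27, interest score 14 + 11 + 5 = 30.
Crypto + Algorithms: credit hours 11 + 7 = 18 ≤ 27, interest score 14 + 11 = 25.
Best is Crypto, Algorithms, and Robotics with total interest score 30.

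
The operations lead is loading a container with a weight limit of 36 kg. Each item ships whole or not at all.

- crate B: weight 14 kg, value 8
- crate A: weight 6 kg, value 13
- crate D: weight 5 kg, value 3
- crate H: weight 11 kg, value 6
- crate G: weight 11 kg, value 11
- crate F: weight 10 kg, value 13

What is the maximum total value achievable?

Allowing fractional choices, the relaxed optimum would be about 42.3, but items are indivisible.
crate A + crate G + crate F: weight 6 + 11 + 10 = 27 ≤ 36, value 13 + 11 + 13 = 37.
crate A + crate D + crate G + crate F: weight 6 + 5 + 11 + 10 = 32 ≤ 36, value 13 + 3 + 11 + 13 = 40.
Best is crate A, crate D, crate G, and crate F with total value 40.

40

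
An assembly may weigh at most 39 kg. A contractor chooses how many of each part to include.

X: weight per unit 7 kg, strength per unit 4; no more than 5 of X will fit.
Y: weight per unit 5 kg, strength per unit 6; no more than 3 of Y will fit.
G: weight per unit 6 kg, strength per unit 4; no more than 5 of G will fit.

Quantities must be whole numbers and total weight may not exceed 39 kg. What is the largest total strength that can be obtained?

34

This is a bounded integer knapsack.
Y has the best ratio (6/5); taking only Y gives at most 3×6 = 18 (stopped by the supply cap of 3).
Mixing does better — 3×Y and 4×G: weight 39 ≤ 39, strength 3·6 + 4·4 = 34.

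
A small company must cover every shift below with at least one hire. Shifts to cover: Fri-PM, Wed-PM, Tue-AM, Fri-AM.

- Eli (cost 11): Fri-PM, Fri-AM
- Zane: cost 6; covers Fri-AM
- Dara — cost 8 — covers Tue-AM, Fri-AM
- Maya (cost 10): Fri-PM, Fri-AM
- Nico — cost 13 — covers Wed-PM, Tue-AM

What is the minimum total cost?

23

The greedy cost-per-new-shift heuristic would pick Dara, Maya, and Nico for 31, but a cheaper cover exists.
Choose Maya and Nico: together they cover Fri-PM, Wed-PM, Tue-AM, Fri-AM — every shift.
Total cost: 10 + 13 = 23.
No cover costs less than 23.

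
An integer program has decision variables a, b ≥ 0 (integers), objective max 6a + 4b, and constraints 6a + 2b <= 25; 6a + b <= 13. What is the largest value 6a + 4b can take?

48

(a,b)=(0,12): 6·0+2·12=24≤25, 6·0+1·12=12≤13, objective 48.
(a,b)=(0,11): 6·0+2·11=22≤25, 6·0+1·11=11≤13, objective 44.
Maximum is 48 at (a,b)=(0,12).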